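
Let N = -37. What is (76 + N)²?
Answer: 1521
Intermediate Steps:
(76 + N)² = (76 - 37)² = 39² = 1521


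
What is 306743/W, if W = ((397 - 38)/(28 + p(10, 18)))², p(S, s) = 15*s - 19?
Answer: 23877181863/128881 ≈ 1.8527e+5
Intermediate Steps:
p(S, s) = -19 + 15*s
W = 128881/77841 (W = ((397 - 38)/(28 + (-19 + 15*18)))² = (359/(28 + (-19 + 270)))² = (359/(28 + 251))² = (359/279)² = 128881/77841 ≈ 1.6557)
306743/W = 306743/(128881/77841) = 306743*(77841/128881) = 23877181863/128881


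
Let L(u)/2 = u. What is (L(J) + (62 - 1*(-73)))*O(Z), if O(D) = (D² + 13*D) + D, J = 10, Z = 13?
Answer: 54405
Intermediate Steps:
O(D) = D² + 14*D
L(u) = 2*u
(L(J) + (62 - 1*(-73)))*O(Z) = (2*10 + (62 - 1*(-73)))*(13*(14 + 13)) = (20 + (62 + 73))*(13*27) = (20 + 135)*351 = 155*351 = 54405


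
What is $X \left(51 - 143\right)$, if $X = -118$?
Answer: $10856$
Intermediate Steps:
$X \left(51 - 143\right) = - 118 \left(51 - 143\right) = \left(-118\right) \left(-92\right) = 10856$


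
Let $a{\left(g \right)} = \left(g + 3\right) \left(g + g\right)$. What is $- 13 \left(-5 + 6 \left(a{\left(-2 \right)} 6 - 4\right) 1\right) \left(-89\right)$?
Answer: $-200161$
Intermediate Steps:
$a{\left(g \right)} = 2 g \left(3 + g\right)$ ($a{\left(g \right)} = \left(3 + g\right) 2 g = 2 g \left(3 + g\right)$)
$- 13 \left(-5 + 6 \left(a{\left(-2 \right)} 6 - 4\right) 1\right) \left(-89\right) = - 13 \left(-5 + 6 \left(2 \left(-2\right) \left(3 - 2\right) 6 - 4\right) 1\right) \left(-89\right) = - 13 \left(-5 + 6 \left(2 \left(-2\right) 1 \cdot 6 - 4\right) 1\right) \left(-89\right) = - 13 \left(-5 + 6 \left(\left(-4\right) 6 - 4\right) 1\right) \left(-89\right) = - 13 \left(-5 + 6 \left(-24 - 4\right) 1\right) \left(-89\right) = - 13 \left(-5 + 6 \left(-28\right) 1\right) \left(-89\right) = - 13 \left(-5 - 168\right) \left(-89\right) = \left(-13\right) \left(-173\right) \left(-89\right) = 2249 \left(-89\right) = -200161$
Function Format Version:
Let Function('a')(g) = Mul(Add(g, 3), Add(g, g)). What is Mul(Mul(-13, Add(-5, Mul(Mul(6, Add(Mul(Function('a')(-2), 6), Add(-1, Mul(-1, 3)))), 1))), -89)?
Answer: -200161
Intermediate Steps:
Function('a')(g) = Mul(2, g, Add(3, g)) (Function('a')(g) = Mul(Add(3, g), Mul(2, g)) = Mul(2, g, Add(3, g)))
Mul(Mul(-13, Add(-5, Mul(Mul(6, Add(Mul(Function('a')(-2), 6), Add(-1, Mul(-1, 3)))), 1))), -89) = Mul(Mul(-13, Add(-5, Mul(Mul(6, Add(Mul(Mul(2, -2, Add(3, -2)), 6), Add(-1, Mul(-1, 3)))), 1))), -89) = Mul(Mul(-13, Add(-5, Mul(Mul(6, Add(Mul(Mul(2, -2, 1), 6), Add(-1, -3))), 1))), -89) = Mul(Mul(-13, Add(-5, Mul(Mul(6, Add(Mul(-4, 6), -4)), 1))), -89) = Mul(Mul(-13, Add(-5, Mul(Mul(6, Add(-24, -4)), 1))), -89) = Mul(Mul(-13, Add(-5, Mul(Mul(6, -28), 1))), -89) = Mul(Mul(-13, Add(-5, Mul(-168, 1))), -89) = Mul(Mul(-13, Add(-5, -168)), -89) = Mul(Mul(-13, -173), -89) = Mul(2249, -89) = -200161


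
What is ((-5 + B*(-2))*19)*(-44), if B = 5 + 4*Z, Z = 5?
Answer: 45980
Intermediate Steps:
B = 25 (B = 5 + 4*5 = 5 + 20 = 25)
((-5 + B*(-2))*19)*(-44) = ((-5 + 25*(-2))*19)*(-44) = ((-5 - 50)*19)*(-44) = -55*19*(-44) = -1045*(-44) = 45980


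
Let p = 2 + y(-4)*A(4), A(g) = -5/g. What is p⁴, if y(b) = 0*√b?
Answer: 16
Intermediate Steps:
y(b) = 0
p = 2 (p = 2 + 0*(-5/4) = 2 + 0 = 2)
p⁴ = 2⁴ = 16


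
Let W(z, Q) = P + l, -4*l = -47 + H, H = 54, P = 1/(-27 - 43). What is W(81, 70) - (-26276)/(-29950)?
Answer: -1107629/419300 ≈ -2.6416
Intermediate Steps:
P = -1/70 (P = 1/(-70) = -1/70 ≈ -0.014286)
l = -7/4 (l = -(-47 + 54)/4 = -¼*7 = -7/4 ≈ -1.7500)
W(z, Q) = -247/140 (W(z, Q) = -1/70 - 7/4 = -247/140)
W(81, 70) - (-26276)/(-29950) = -247/140 - (-26276)/(-29950) = -247/140 - (-26276)*(-1)/29950 = -247/140 - 1*13138/14975 = -247/140 - 13138/14975 = -1107629/419300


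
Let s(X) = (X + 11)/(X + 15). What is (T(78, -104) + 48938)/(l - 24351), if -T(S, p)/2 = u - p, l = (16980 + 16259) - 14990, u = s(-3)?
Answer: -73093/9153 ≈ -7.9857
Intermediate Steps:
s(X) = (11 + X)/(15 + X)
u = ⅔ (u = (11 - 3)/(15 - 3) = 8/12 = (1/12)*8 = ⅔ ≈ 0.66667)
l = 18249 (l = 33239 - 14990 = 18249)
T(S, p) = -4/3 + 2*p (T(S, p) = -2*(⅔ - p) = -4/3 + 2*p)
(T(78, -104) + 48938)/(l - 24351) = ((-4/3 + 2*(-104)) + 48938)/(18249 - 24351) = ((-4/3 - 208) + 48938)/(-6102) = (-628/3 + 48938)*(-1/6102) = (146186/3)*(-1/6102) = -73093/9153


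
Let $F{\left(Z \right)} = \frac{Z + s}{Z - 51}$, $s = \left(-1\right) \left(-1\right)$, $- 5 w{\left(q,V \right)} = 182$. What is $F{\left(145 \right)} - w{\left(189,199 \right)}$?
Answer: $\frac{8919}{235} \approx 37.953$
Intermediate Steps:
$w{\left(q,V \right)} = - \frac{182}{5}$ ($w{\left(q,V \right)} = \left(- \frac{1}{5}\right) 182 = - \frac{182}{5}$)
$s = 1$
$F{\left(Z \right)} = \frac{1 + Z}{-51 + Z}$ ($F{\left(Z \right)} = \frac{Z + 1}{Z - 51} = \frac{1 + Z}{-51 + Z}$)
$F{\left(145 \right)} - w{\left(189,199 \right)} = \frac{1 + 145}{-51 + 145} - - \frac{182}{5} = \frac{1}{94} \cdot 146 + \frac{182}{5} = \frac{73}{47} + \frac{182}{5} = \frac{8919}{235}$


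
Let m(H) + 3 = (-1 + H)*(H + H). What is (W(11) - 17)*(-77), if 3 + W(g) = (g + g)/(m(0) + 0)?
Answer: 6314/3 ≈ 2104.7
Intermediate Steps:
m(H) = -3 + 2*H*(-1 + H) (m(H) = -3 + (-1 + H)*(H + H) = -3 + (-1 + H)*(2*H) = -3 + 2*H*(-1 + H))
W(g) = -3 - 2*g/3 (W(g) = -3 + (g + g)/((-3 - 2*0 + 2*0²) + 0) = -3 + (2*g)/((-3 + 0 + 2*0) + 0) = -3 + (2*g)/((-3 + 0 + 0) + 0) = -3 + (2*g)/(-3 + 0) = -3 + (2*g)/(-3) = -3 + (2*g)*(-⅓) = -3 - 2*g/3)
(W(11) - 17)*(-77) = ((-3 - ⅔*11) - 17)*(-77) = ((-3 - 22/3) - 17)*(-77) = (-31/3 - 17)*(-77) = -82/3*(-77) = 6314/3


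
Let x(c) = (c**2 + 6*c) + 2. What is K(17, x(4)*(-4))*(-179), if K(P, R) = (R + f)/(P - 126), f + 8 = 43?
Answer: -23807/109 ≈ -218.41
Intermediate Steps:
f = 35 (f = -8 + 43 = 35)
x(c) = 2 + c**2 + 6*c
K(P, R) = (35 + R)/(-126 + P) (K(P, R) = (R + 35)/(P - 126) = (35 + R)/(-126 + P))
K(17, x(4)*(-4))*(-179) = ((35 + (2 + 4**2 + 6*4)*(-4))/(-126 + 17))*(-179) = ((35 + (2 + 16 + 24)*(-4))/(-109))*(-179) = -(35 + 42*(-4))/109*(-179) = -(35 - 168)/109*(-179) = -1/109*(-133)*(-179) = (133/109)*(-179) = -23807/109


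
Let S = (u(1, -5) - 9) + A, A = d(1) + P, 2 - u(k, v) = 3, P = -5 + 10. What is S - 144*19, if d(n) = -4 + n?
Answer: -2744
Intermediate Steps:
P = 5
u(k, v) = -1 (u(k, v) = 2 - 1*3 = 2 - 3 = -1)
A = 2 (A = (-4 + 1) + 5 = -3 + 5 = 2)
S = -8 (S = (-1 - 9) + 2 = -10 + 2 = -8)
S - 144*19 = -8 - 144*19 = -8 - 2736 = -2744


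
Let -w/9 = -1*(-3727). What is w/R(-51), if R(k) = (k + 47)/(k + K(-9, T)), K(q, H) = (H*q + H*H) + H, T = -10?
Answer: 4327047/4 ≈ 1.0818e+6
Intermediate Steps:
K(q, H) = H + H² + H*q (K(q, H) = (H*q + H²) + H = (H² + H*q) + H = H + H² + H*q)
w = -33543 (w = -(-9)*(-3727) = -9*3727 = -33543)
R(k) = (47 + k)/(180 + k) (R(k) = (k + 47)/(k - 10*(1 - 10 - 9)) = (47 + k)/(k - 10*(-18)) = (47 + k)/(k + 180) = (47 + k)/(180 + k))
w/R(-51) = -33543*(180 - 51)/(47 - 51) = -33543/(-4/129) = -33543*(-129/4) = 4327047/4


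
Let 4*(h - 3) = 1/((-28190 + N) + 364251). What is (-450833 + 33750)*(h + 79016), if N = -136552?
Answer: -26301256768199855/798036 ≈ -3.2957e+10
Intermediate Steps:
h = 2394109/798036 (h = 3 + 1/(4*((-28190 - 136552) + 364251)) = 3 + 1/(4*(-164742 + 364251)) = 3 + (1/4)/199509 = 3 + (1/4)*(1/199509) = 3 + 1/798036 = 2394109/798036 ≈ 3.0000)
(-450833 + 33750)*(h + 79016) = (-450833 + 33750)*(2394109/798036 + 79016) = -417083*63060006685/798036 = -26301256768199855/798036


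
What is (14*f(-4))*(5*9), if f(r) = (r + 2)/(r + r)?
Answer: 315/2 ≈ 157.50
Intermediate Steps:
f(r) = (2 + r)/(2*r) (f(r) = (2 + r)/((2*r)) = (2 + r)*(1/(2*r)) = (2 + r)/(2*r))
(14*f(-4))*(5*9) = (14*((½)*(2 - 4)/(-4)))*(5*9) = (14*((½)*(-¼)*(-2)))*45 = (14*(¼))*45 = (7/2)*45 = 315/2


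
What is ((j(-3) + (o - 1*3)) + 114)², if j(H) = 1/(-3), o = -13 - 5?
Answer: 77284/9 ≈ 8587.1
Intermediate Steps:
o = -18
j(H) = -⅓
((j(-3) + (o - 1*3)) + 114)² = ((-⅓ + (-18 - 1*3)) + 114)² = ((-⅓ + (-18 - 3)) + 114)² = ((-⅓ - 21) + 114)² = (-64/3 + 114)² = (278/3)² = 77284/9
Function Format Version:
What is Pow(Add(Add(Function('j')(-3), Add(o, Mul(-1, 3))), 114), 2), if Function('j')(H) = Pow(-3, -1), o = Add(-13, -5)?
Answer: Rational(77284, 9) ≈ 8587.1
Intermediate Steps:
o = -18
Function('j')(H) = Rational(-1, 3)
Pow(Add(Add(Function('j')(-3), Add(o, Mul(-1, 3))), 114), 2) = Pow(Add(Add(Rational(-1, 3), Add(-18, Mul(-1, 3))), 114), 2) = Pow(Add(Add(Rational(-1, 3), Add(-18, -3)), 114), 2) = Pow(Add(Add(Rational(-1, 3), -21), 114), 2) = Pow(Add(Rational(-64, 3), 114), 2) = Pow(Rational(278, 3), 2) = Rational(77284, 9)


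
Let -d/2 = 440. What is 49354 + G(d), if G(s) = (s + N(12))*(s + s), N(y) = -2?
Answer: 1601674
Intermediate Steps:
d = -880 (d = -2*440 = -880)
G(s) = 2*s*(-2 + s) (G(s) = (s - 2)*(s + s) = (-2 + s)*(2*s) = 2*s*(-2 + s))
49354 + G(d) = 49354 + 2*(-880)*(-2 - 880) = 49354 + 2*(-880)*(-882) = 49354 + 1552320 = 1601674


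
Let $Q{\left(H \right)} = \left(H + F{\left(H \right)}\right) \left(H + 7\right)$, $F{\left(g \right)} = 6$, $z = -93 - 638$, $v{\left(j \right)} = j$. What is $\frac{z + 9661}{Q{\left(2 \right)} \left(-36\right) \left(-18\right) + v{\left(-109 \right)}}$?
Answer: $\frac{8930}{46547} \approx 0.19185$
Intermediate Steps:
$z = -731$ ($z = -93 - 638 = -731$)
$Q{\left(H \right)} = \left(6 + H\right) \left(7 + H\right)$ ($Q{\left(H \right)} = \left(H + 6\right) \left(H + 7\right) = \left(6 + H\right) \left(7 + H\right)$)
$\frac{z + 9661}{Q{\left(2 \right)} \left(-36\right) \left(-18\right) + v{\left(-109 \right)}} = \frac{-731 + 9661}{\left(42 + 2^{2} + 13 \cdot 2\right) \left(-36\right) \left(-18\right) - 109} = \frac{8930}{\left(42 + 4 + 26\right) \left(-36\right) \left(-18\right) - 109} = \frac{8930}{72 \left(-36\right) \left(-18\right) - 109} = \frac{8930}{\left(-2592\right) \left(-18\right) - 109} = \frac{8930}{46656 - 109} = \frac{8930}{46547}$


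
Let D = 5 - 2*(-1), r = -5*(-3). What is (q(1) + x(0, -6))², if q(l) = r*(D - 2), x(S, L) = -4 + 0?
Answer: 5041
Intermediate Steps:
x(S, L) = -4
r = 15
D = 7 (D = 5 + 2 = 7)
q(l) = 75 (q(l) = 15*(7 - 2) = 15*5 = 75)
(q(1) + x(0, -6))² = (75 - 4)² = 71² = 5041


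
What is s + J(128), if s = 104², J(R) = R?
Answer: 10944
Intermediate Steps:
s = 10816
s + J(128) = 10816 + 128 = 10944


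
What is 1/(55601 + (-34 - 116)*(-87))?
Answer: 1/68651 ≈ 1.4566e-5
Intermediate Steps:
1/(55601 + (-34 - 116)*(-87)) = 1/(55601 - 150*(-87)) = 1/(55601 + 13050) = 1/68651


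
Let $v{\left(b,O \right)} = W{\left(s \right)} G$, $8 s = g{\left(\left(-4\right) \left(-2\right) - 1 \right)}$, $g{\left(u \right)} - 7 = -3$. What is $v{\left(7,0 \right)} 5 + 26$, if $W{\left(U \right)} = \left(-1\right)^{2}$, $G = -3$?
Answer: $11$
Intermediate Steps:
$g{\left(u \right)} = 4$ ($g{\left(u \right)} = 7 - 3 = 4$)
$s = \frac{1}{2}$ ($s = \frac{1}{8} \cdot 4 = \frac{1}{2} \approx 0.5$)
$W{\left(U \right)} = 1$
$v{\left(b,O \right)} = -3$ ($v{\left(b,O \right)} = 1 \left(-3\right) = -3$)
$v{\left(7,0 \right)} 5 + 26 = \left(-3\right) 5 + 26 = -15 + 26 = 11$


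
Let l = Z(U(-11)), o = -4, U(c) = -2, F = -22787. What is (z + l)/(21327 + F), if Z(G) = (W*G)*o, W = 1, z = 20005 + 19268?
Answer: -39281/1460 ≈ -26.905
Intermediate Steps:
z = 39273
Z(G) = -4*G (Z(G) = (1*G)*(-4) = G*(-4) = -4*G)
l = 8 (l = -4*(-2) = 8)
(z + l)/(21327 + F) = (39273 + 8)/(21327 - 22787) = 39281/(-1460) = 39281*(-1/1460) = -39281/1460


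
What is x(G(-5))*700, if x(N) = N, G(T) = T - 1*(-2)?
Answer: -2100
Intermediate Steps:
G(T) = 2 + T (G(T) = T + 2 = 2 + T)
x(G(-5))*700 = (2 - 5)*700 = -3*700 = -2100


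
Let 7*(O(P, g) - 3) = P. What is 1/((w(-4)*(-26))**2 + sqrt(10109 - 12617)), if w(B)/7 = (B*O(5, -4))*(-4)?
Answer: 29246464/3421422626013811 - I*sqrt(627)/6842845252027622 ≈ 8.548e-9 - 3.6593e-15*I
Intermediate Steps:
O(P, g) = 3 + P/7
w(B) = -104*B (w(B) = 7*((B*(3 + (1/7)*5))*(-4)) = 7*((B*(3 + 5/7))*(-4)) = 7*((B*(26/7))*(-4)) = 7*((26*B/7)*(-4)) = 7*(-104*B/7) = -104*B)
1/((w(-4)*(-26))**2 + sqrt(10109 - 12617)) = 1/((-104*(-4)*(-26))**2 + sqrt(10109 - 12617)) = 1/((416*(-26))**2 + sqrt(-2508)) = 1/((-10816)**2 + 2*I*sqrt(627)) = 1/(116985856 + 2*I*sqrt(627))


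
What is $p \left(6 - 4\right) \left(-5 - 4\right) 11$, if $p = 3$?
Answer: $-594$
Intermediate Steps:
$p \left(6 - 4\right) \left(-5 - 4\right) 11 = 3 \left(6 - 4\right) \left(-5 - 4\right) 11 = 3 \cdot 2 \left(-9\right) 11 = 3 \left(-18\right) 11 = \left(-54\right) 11 = -594$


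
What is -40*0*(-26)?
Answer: 0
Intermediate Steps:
-40*0*(-26) = -20*0*(-26) = 0*(-26) = 0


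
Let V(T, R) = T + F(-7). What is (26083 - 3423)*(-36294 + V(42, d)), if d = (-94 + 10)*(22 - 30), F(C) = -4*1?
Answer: -821560960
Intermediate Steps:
F(C) = -4
d = 672 (d = -84*(-8) = 672)
V(T, R) = -4 + T (V(T, R) = T - 4 = -4 + T)
(26083 - 3423)*(-36294 + V(42, d)) = (26083 - 3423)*(-36294 + (-4 + 42)) = 22660*(-36294 + 38) = 22660*(-36256) = -821560960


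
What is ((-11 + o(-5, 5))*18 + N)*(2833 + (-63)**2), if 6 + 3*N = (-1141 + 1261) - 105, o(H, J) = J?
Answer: -714210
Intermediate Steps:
N = 3 (N = -2 + ((-1141 + 1261) - 105)/3 = -2 + (120 - 105)/3 = -2 + (1/3)*15 = -2 + 5 = 3)
((-11 + o(-5, 5))*18 + N)*(2833 + (-63)**2) = ((-11 + 5)*18 + 3)*(2833 + (-63)**2) = (-6*18 + 3)*(2833 + 3969) = (-108 + 3)*6802 = -105*6802 = -714210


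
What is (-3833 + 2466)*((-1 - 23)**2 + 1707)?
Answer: -3120861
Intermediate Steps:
(-3833 + 2466)*((-1 - 23)**2 + 1707) = -1367*((-24)**2 + 1707) = -1367*(576 + 1707) = -1367*2283 = -3120861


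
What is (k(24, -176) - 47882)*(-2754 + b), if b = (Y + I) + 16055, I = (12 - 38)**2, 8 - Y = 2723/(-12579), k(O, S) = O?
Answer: -1202740168372/1797 ≈ -6.6930e+8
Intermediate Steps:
Y = 14765/1797 (Y = 8 - 2723/(-12579) = 8 - 2723*(-1)/12579 = 8 - 1*(-389/1797) = 8 + 389/1797 = 14765/1797 ≈ 8.2165)
I = 676 (I = (-26)**2 = 676)
b = 30080372/1797 (b = (14765/1797 + 676) + 16055 = 1229537/1797 + 16055 = 30080372/1797 ≈ 16739.)
(k(24, -176) - 47882)*(-2754 + b) = (24 - 47882)*(-2754 + 30080372/1797) = -47858*25131434/1797 = -1202740168372/1797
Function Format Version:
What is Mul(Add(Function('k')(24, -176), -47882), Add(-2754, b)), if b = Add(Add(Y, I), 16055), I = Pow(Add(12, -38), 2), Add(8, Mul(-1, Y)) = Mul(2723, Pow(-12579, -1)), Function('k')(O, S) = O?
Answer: Rational(-1202740168372, 1797) ≈ -6.6930e+8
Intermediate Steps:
Y = Rational(14765, 1797) (Y = Add(8, Mul(-1, Mul(2723, Pow(-12579, -1)))) = Add(8, Mul(-1, Mul(2723, Rational(-1, 12579)))) = Add(8, Mul(-1, Rational(-389, 1797))) = Add(8, Rational(389, 1797)) = Rational(14765, 1797) ≈ 8.2165)
I = 676 (I = Pow(-26, 2) = 676)
b = Rational(30080372, 1797) (b = Add(Add(Rational(14765, 1797), 676), 16055) = Add(Rational(1229537, 1797), 16055) = Rational(30080372, 1797) ≈ 16739.)
Mul(Add(Function('k')(24, -176), -47882), Add(-2754, b)) = Mul(Add(24, -47882), Add(-2754, Rational(30080372, 1797))) = Mul(-47858, Rational(25131434, 1797)) = Rational(-1202740168372, 1797)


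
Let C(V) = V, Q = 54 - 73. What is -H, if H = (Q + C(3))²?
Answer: -256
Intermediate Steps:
Q = -19
H = 256 (H = (-19 + 3)² = (-16)² = 256)
-H = -1*256 = -256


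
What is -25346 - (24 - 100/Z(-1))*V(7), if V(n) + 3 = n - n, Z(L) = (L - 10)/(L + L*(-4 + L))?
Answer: -276814/11 ≈ -25165.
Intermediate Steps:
Z(L) = (-10 + L)/(L + L*(-4 + L))
V(n) = -3 (V(n) = -3 + (n - n) = -3 + 0 = -3)
-25346 - (24 - 100/Z(-1))*V(7) = -25346 - (24 - 100*(-(-3 - 1)/(-10 - 1)))*(-3) = -25346 - (24 - 100/((-1*(-11)/(-4))))*(-3) = -25346 - (24 - 100/((-1*(-1/4)*(-11))))*(-3) = -25346 - (24 - 100/(-11/4))*(-3) = -25346 - (24 - 100*(-4/11))*(-3) = -25346 - (24 + 400/11)*(-3) = -25346 - 664*(-3)/11 = -25346 - 1*(-1992/11) = -25346 + 1992/11 = -276814/11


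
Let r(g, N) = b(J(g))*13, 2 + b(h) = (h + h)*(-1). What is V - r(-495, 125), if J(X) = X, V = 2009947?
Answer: 1997103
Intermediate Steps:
b(h) = -2 - 2*h (b(h) = -2 + (h + h)*(-1) = -2 + (2*h)*(-1) = -2 - 2*h)
r(g, N) = -26 - 26*g (r(g, N) = (-2 - 2*g)*13 = -26 - 26*g)
V - r(-495, 125) = 2009947 - (-26 - 26*(-495)) = 2009947 - (-26 + 12870) = 2009947 - 1*12844 = 2009947 - 12844 = 1997103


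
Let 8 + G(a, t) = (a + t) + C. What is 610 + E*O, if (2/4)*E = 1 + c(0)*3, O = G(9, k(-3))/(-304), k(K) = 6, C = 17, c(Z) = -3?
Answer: 11614/19 ≈ 611.26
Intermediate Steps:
G(a, t) = 9 + a + t (G(a, t) = -8 + ((a + t) + 17) = -8 + (17 + a + t) = 9 + a + t)
O = -3/38 (O = (9 + 9 + 6)/(-304) = 24*(-1/304) = -3/38 ≈ -0.078947)
E = -16 (E = 2*(1 - 3*3) = 2*(1 - 9) = 2*(-8) = -16)
610 + E*O = 610 - 16*(-3/38) = 610 + 24/19 = 11614/19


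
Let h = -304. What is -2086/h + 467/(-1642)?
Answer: 820811/124792 ≈ 6.5774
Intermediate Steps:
-2086/h + 467/(-1642) = -2086/(-304) + 467/(-1642) = -2086*(-1/304) + 467*(-1/1642) = 1043/152 - 467/1642 = 820811/124792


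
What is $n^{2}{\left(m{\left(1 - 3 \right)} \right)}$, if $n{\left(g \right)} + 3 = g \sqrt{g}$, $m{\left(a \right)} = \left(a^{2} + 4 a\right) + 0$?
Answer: $-55 + 48 i \approx -55.0 + 48.0 i$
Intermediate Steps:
$m{\left(a \right)} = a^{2} + 4 a$
$n{\left(g \right)} = -3 + g^{\frac{3}{2}}$ ($n{\left(g \right)} = -3 + g \sqrt{g} = -3 + g^{\frac{3}{2}}$)
$n^{2}{\left(m{\left(1 - 3 \right)} \right)} = \left(-3 + \left(\left(1 - 3\right) \left(4 + \left(1 - 3\right)\right)\right)^{\frac{3}{2}}\right)^{2} = \left(-3 + \left(- 2 \left(4 - 2\right)\right)^{\frac{3}{2}}\right)^{2} = \left(-3 + \left(\left(-2\right) 2\right)^{\frac{3}{2}}\right)^{2} = \left(-3 + \left(-4\right)^{\frac{3}{2}}\right)^{2} = \left(-3 - 8 i\right)^{2}$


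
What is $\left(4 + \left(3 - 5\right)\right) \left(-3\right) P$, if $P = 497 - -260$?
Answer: $-4542$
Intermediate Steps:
$P = 757$ ($P = 497 + 260 = 757$)
$\left(4 + \left(3 - 5\right)\right) \left(-3\right) P = \left(4 + \left(3 - 5\right)\right) \left(-3\right) 757 = \left(4 - 2\right) \left(-3\right) 757 = 2 \left(-3\right) 757 = \left(-6\right) 757 = -4542$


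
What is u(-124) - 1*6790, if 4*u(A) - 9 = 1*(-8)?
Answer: -27159/4 ≈ -6789.8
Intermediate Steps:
u(A) = 1/4 (u(A) = 9/4 + (1*(-8))/4 = 9/4 + (1/4)*(-8) = 9/4 - 2 = 1/4)
u(-124) - 1*6790 = 1/4 - 1*6790 = 1/4 - 6790 = -27159/4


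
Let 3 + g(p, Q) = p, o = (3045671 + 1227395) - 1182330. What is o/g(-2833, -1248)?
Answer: -772684/709 ≈ -1089.8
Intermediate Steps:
o = 3090736 (o = 4273066 - 1182330 = 3090736)
g(p, Q) = -3 + p
o/g(-2833, -1248) = 3090736/(-3 - 2833) = 3090736/(-2836) = 3090736*(-1/2836) = -772684/709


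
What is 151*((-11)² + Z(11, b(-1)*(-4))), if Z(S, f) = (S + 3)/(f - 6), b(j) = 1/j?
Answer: 17214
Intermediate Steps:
Z(S, f) = (3 + S)/(-6 + f)
151*((-11)² + Z(11, b(-1)*(-4))) = 151*((-11)² + (3 + 11)/(-6 - 4/(-1))) = 151*(121 + 14/(-6 - 1*(-4))) = 151*(121 + 14/(-6 + 4)) = 151*(121 + 14/(-2)) = 151*(121 - ½*14) = 151*(121 - 7) = 151*114 = 17214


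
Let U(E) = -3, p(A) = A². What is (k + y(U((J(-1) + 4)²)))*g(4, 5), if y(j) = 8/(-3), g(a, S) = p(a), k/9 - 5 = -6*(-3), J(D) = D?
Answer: 9808/3 ≈ 3269.3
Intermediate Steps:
k = 207 (k = 45 + 9*(-6*(-3)) = 45 + 9*18 = 45 + 162 = 207)
g(a, S) = a²
y(j) = -8/3 (y(j) = 8*(-⅓) = -8/3)
(k + y(U((J(-1) + 4)²)))*g(4, 5) = (207 - 8/3)*4² = (613/3)*16 = 9808/3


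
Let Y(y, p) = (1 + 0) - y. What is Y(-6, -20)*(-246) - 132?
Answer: -1854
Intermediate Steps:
Y(y, p) = 1 - y
Y(-6, -20)*(-246) - 132 = (1 - 1*(-6))*(-246) - 132 = (1 + 6)*(-246) - 132 = 7*(-246) - 132 = -1722 - 132 = -1854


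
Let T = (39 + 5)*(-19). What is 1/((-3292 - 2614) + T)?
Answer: -1/6742 ≈ -0.00014832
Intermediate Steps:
T = -836 (T = 44*(-19) = -836)
1/((-3292 - 2614) + T) = 1/((-3292 - 2614) - 836) = 1/(-5906 - 836) = 1/(-6742) = -1/6742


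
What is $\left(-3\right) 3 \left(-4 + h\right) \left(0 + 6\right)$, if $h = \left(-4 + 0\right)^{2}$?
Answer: $-648$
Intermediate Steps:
$h = 16$ ($h = \left(-4\right)^{2} = 16$)
$\left(-3\right) 3 \left(-4 + h\right) \left(0 + 6\right) = \left(-3\right) 3 \left(-4 + 16\right) \left(0 + 6\right) = - 9 \cdot 12 \cdot 6 = \left(-9\right) 72 = -648$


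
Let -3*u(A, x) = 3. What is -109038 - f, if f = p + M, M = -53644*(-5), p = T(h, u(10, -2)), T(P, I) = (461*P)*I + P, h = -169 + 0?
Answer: -454998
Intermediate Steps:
h = -169
u(A, x) = -1 (u(A, x) = -⅓*3 = -1)
T(P, I) = P + 461*I*P (T(P, I) = 461*I*P + P = P + 461*I*P)
p = 77740 (p = -169*(1 + 461*(-1)) = -169*(1 - 461) = -169*(-460) = 77740)
M = 268220 (M = -13411*(-20) = 268220)
f = 345960 (f = 77740 + 268220 = 345960)
-109038 - f = -109038 - 1*345960 = -109038 - 345960 = -454998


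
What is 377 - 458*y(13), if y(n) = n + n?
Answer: -11531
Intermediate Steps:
y(n) = 2*n
377 - 458*y(13) = 377 - 916*13 = 377 - 458*26 = 377 - 11908 = -11531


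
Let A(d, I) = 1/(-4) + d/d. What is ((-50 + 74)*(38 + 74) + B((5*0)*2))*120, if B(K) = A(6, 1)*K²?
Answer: 322560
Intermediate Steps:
A(d, I) = ¾ (A(d, I) = 1*(-¼) + 1 = -¼ + 1 = ¾)
B(K) = 3*K²/4
((-50 + 74)*(38 + 74) + B((5*0)*2))*120 = ((-50 + 74)*(38 + 74) + 3*((5*0)*2)²/4)*120 = (24*112 + 3*(0*2)²/4)*120 = (2688 + (¾)*0²)*120 = (2688 + (¾)*0)*120 = (2688 + 0)*120 = 2688*120 = 322560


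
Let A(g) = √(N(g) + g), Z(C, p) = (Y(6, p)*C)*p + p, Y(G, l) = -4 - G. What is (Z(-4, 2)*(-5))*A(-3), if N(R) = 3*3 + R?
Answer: -410*√3 ≈ -710.14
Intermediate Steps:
Z(C, p) = p - 10*C*p (Z(C, p) = ((-4 - 1*6)*C)*p + p = ((-4 - 6)*C)*p + p = (-10*C)*p + p = -10*C*p + p = p - 10*C*p)
N(R) = 9 + R
A(g) = √(9 + 2*g) (A(g) = √((9 + g) + g) = √(9 + 2*g))
(Z(-4, 2)*(-5))*A(-3) = ((2*(1 - 10*(-4)))*(-5))*√(9 + 2*(-3)) = ((2*(1 + 40))*(-5))*√(9 - 6) = ((2*41)*(-5))*√3 = (82*(-5))*√3 = -410*√3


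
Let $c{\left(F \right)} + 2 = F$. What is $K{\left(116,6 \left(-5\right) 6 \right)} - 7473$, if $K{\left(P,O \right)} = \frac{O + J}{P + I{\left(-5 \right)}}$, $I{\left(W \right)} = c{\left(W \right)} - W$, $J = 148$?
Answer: $- \frac{425977}{57} \approx -7473.3$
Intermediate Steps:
$c{\left(F \right)} = -2 + F$
$I{\left(W \right)} = -2$ ($I{\left(W \right)} = \left(-2 + W\right) - W = -2$)
$K{\left(P,O \right)} = \frac{148 + O}{-2 + P}$ ($K{\left(P,O \right)} = \frac{O + 148}{P - 2} = \frac{148 + O}{-2 + P}$)
$K{\left(116,6 \left(-5\right) 6 \right)} - 7473 = \frac{148 + 6 \left(-5\right) 6}{-2 + 116} - 7473 = \frac{148 - 180}{114} - 7473 = \frac{1}{114} \left(-32\right) - 7473 = - \frac{16}{57} - 7473 = - \frac{425977}{57}$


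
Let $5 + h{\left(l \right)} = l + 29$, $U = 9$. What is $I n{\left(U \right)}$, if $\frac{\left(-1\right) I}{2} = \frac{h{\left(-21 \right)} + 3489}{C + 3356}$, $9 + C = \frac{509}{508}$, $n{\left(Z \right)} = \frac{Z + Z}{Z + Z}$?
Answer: $- \frac{3547872}{1700785} \approx -2.086$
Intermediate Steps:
$n{\left(Z \right)} = 1$ ($n{\left(Z \right)} = \frac{2 Z}{2 Z} = 2 Z \frac{1}{2 Z} = 1$)
$C = - \frac{4063}{508}$ ($C = -9 + \frac{509}{508} = - \frac{4063}{508} \approx -7.998$)
$h{\left(l \right)} = 24 + l$ ($h{\left(l \right)} = -5 + \left(l + 29\right) = -5 + \left(29 + l\right) = 24 + l$)
$I = - \frac{3547872}{1700785}$ ($I = - 2 \frac{\left(24 - 21\right) + 3489}{- \frac{4063}{508} + 3356} = - 2 \frac{3 + 3489}{\frac{1700785}{508}} = - 2 \cdot 3492 \cdot \frac{508}{1700785} = \left(-2\right) \frac{1773936}{1700785} = - \frac{3547872}{1700785} \approx -2.086$)
$I n{\left(U \right)} = \left(- \frac{3547872}{1700785}\right) 1 = - \frac{3547872}{1700785}$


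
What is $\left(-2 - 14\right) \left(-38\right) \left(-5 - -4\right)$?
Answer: $-608$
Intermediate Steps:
$\left(-2 - 14\right) \left(-38\right) \left(-5 - -4\right) = \left(-16\right) \left(-38\right) \left(-5 + 4\right) = 608 \left(-1\right) = -608$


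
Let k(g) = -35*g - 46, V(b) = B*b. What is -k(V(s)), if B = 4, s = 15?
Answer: 2146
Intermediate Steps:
V(b) = 4*b
k(g) = -46 - 35*g
-k(V(s)) = -(-46 - 140*15) = -(-46 - 35*60) = -(-46 - 2100) = -1*(-2146) = 2146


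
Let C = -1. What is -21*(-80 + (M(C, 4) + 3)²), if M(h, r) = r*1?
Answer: 651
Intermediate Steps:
M(h, r) = r
-21*(-80 + (M(C, 4) + 3)²) = -21*(-80 + (4 + 3)²) = -21*(-80 + 7²) = -21*(-80 + 49) = -21*(-31) = 651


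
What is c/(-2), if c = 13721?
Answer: -13721/2 ≈ -6860.5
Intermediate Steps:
c/(-2) = 13721/(-2) = 13721*(-½) = -13721/2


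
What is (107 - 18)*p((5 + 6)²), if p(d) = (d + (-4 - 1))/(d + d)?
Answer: 5162/121 ≈ 42.661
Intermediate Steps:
p(d) = (-5 + d)/(2*d) (p(d) = (d - 5)/((2*d)) = (-5 + d)*(1/(2*d)) = (-5 + d)/(2*d))
(107 - 18)*p((5 + 6)²) = (107 - 18)*((-5 + (5 + 6)²)/(2*((5 + 6)²))) = 89*((-5 + 11²)/(2*(11²))) = 89*((½)*(-5 + 121)/121) = 89*((½)*(1/121)*116) = 89*(58/121) = 5162/121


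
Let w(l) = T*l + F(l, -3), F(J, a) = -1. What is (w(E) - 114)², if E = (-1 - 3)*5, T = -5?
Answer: 225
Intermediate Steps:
E = -20 (E = -4*5 = -20)
w(l) = -1 - 5*l (w(l) = -5*l - 1 = -1 - 5*l)
(w(E) - 114)² = ((-1 - 5*(-20)) - 114)² = ((-1 + 100) - 114)² = (99 - 114)² = (-15)² = 225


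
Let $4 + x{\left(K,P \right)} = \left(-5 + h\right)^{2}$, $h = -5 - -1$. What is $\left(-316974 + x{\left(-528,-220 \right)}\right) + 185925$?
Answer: $-130972$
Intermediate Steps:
$h = -4$ ($h = -5 + 1 = -4$)
$x{\left(K,P \right)} = 77$ ($x{\left(K,P \right)} = -4 + \left(-5 - 4\right)^{2} = -4 + \left(-9\right)^{2} = -4 + 81 = 77$)
$\left(-316974 + x{\left(-528,-220 \right)}\right) + 185925 = \left(-316974 + 77\right) + 185925 = -316897 + 185925 = -130972$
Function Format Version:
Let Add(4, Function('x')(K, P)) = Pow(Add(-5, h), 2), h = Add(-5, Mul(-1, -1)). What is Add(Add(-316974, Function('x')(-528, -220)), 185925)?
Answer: -130972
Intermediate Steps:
h = -4 (h = Add(-5, 1) = -4)
Function('x')(K, P) = 77 (Function('x')(K, P) = Add(-4, Pow(Add(-5, -4), 2)) = Add(-4, Pow(-9, 2)) = Add(-4, 81) = 77)
Add(Add(-316974, Function('x')(-528, -220)), 185925) = Add(Add(-316974, 77), 185925) = Add(-316897, 185925) = -130972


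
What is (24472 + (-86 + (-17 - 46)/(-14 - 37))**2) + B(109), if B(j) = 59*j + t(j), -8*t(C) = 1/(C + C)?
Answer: 19196989023/504016 ≈ 38088.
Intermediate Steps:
t(C) = -1/(16*C) (t(C) = -1/(8*(C + C)) = -1/(2*C)/8 = -1/(16*C))
B(j) = 59*j - 1/(16*j)
(24472 + (-86 + (-17 - 46)/(-14 - 37))**2) + B(109) = (24472 + (-86 + (-17 - 46)/(-14 - 37))**2) + (59*109 - 1/16/109) = (24472 + (-86 - 63/(-51))**2) + (6431 - 1/16*1/109) = (24472 + (-86 - 63*(-1/51))**2) + (6431 - 1/1744) = (24472 + (-86 + 21/17)**2) + 11215663/1744 = (24472 + (-1441/17)**2) + 11215663/1744 = (24472 + 2076481/289) + 11215663/1744 = 9148889/289 + 11215663/1744 = 19196989023/504016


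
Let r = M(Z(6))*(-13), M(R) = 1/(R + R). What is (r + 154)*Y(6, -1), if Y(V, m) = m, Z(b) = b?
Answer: -1835/12 ≈ -152.92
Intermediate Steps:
M(R) = 1/(2*R)
r = -13/12 (r = ((1/2)/6)*(-13) = ((1/2)*(1/6))*(-13) = (1/12)*(-13) = -13/12 ≈ -1.0833)
(r + 154)*Y(6, -1) = (-13/12 + 154)*(-1) = (1835/12)*(-1) = -1835/12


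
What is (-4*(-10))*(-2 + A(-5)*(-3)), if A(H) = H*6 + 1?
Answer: 3400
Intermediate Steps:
A(H) = 1 + 6*H (A(H) = 6*H + 1 = 1 + 6*H)
(-4*(-10))*(-2 + A(-5)*(-3)) = (-4*(-10))*(-2 + (1 + 6*(-5))*(-3)) = 40*(-2 + (1 - 30)*(-3)) = 40*(-2 - 29*(-3)) = 40*(-2 + 87) = 40*85 = 3400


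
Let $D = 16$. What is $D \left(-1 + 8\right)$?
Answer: $112$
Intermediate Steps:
$D \left(-1 + 8\right) = 16 \left(-1 + 8\right) = 16 \cdot 7 = 112$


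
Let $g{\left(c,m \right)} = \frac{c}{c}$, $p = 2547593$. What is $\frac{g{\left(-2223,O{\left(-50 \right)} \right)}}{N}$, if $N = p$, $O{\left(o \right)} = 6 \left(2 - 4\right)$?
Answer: $\frac{1}{2547593} \approx 3.9253 \cdot 10^{-7}$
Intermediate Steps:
$O{\left(o \right)} = -12$ ($O{\left(o \right)} = 6 \left(-2\right) = -12$)
$N = 2547593$
$g{\left(c,m \right)} = 1$
$\frac{g{\left(-2223,O{\left(-50 \right)} \right)}}{N} = 1 \cdot \frac{1}{2547593} = \frac{1}{2547593}$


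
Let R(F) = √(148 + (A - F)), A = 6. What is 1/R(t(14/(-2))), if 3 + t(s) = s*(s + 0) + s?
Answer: √115/115 ≈ 0.093251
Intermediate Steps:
t(s) = -3 + s + s² (t(s) = -3 + (s*(s + 0) + s) = -3 + (s*s + s) = -3 + (s² + s) = -3 + (s + s²) = -3 + s + s²)
R(F) = √(154 - F) (R(F) = √(148 + (6 - F)) = √(154 - F))
1/R(t(14/(-2))) = 1/(√(154 - (-3 + 14/(-2) + (14/(-2))²))) = 1/(√(154 - (-3 + 14*(-½) + (14*(-½))²))) = 1/(√(154 - (-3 - 7 + (-7)²))) = 1/(√(154 - (-3 - 7 + 49))) = 1/(√(154 - 1*39)) = 1/(√(154 - 39)) = 1/(√115) = √115/115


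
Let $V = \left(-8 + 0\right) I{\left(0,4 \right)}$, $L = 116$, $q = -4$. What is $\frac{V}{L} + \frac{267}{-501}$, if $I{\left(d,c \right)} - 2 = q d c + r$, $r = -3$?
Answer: $- \frac{2247}{4843} \approx -0.46397$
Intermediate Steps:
$I{\left(d,c \right)} = -1 - 4 c d$ ($I{\left(d,c \right)} = 2 + \left(- 4 d c - 3\right) = 2 - \left(3 + 4 c d\right) = -1 - 4 c d$)
$V = 8$ ($V = \left(-8 + 0\right) \left(-1 - 16 \cdot 0\right) = - 8 \left(-1 + 0\right) = \left(-8\right) \left(-1\right) = 8$)
$\frac{V}{L} + \frac{267}{-501} = \frac{8}{116} + \frac{267}{-501} = 8 \cdot \frac{1}{116} + 267 \left(- \frac{1}{501}\right) = \frac{2}{29} - \frac{89}{167} = - \frac{2247}{4843}$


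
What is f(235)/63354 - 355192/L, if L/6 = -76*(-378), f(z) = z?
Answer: -233982578/113752107 ≈ -2.0570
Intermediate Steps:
L = 172368 (L = 6*(-76*(-378)) = 6*28728 = 172368)
f(235)/63354 - 355192/L = 235/63354 - 355192/172368 = 235*(1/63354) - 355192*1/172368 = 235/63354 - 44399/21546 = -233982578/113752107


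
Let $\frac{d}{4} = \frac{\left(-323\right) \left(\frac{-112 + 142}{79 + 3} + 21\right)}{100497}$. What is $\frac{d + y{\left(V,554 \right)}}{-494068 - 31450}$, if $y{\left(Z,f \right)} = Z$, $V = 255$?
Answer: $- \frac{349854781}{721777426762} \approx -0.00048471$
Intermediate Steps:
$d = - \frac{377264}{1373459}$ ($d = 4 \frac{\left(-323\right) \left(\frac{-112 + 142}{79 + 3} + 21\right)}{100497} = 4 - 323 \left(\frac{30}{82} + 21\right) \frac{1}{100497} = 4 - 323 \left(30 \cdot \frac{1}{82} + 21\right) \frac{1}{100497} = 4 - 323 \left(\frac{15}{41} + 21\right) \frac{1}{100497} = 4 \left(-323\right) \frac{876}{41} \cdot \frac{1}{100497} = 4 \left(\left(- \frac{282948}{41}\right) \frac{1}{100497}\right) = 4 \left(- \frac{94316}{1373459}\right) = - \frac{377264}{1373459} \approx -0.27468$)
$\frac{d + y{\left(V,554 \right)}}{-494068 - 31450} = \frac{- \frac{377264}{1373459} + 255}{-494068 - 31450} = \frac{349854781}{1373459 \left(-525518\right)} = \frac{349854781}{1373459} \left(- \frac{1}{525518}\right) = - \frac{349854781}{721777426762}$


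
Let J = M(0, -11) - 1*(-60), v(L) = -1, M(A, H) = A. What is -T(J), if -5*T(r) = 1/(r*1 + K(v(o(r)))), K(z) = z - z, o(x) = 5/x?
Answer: 1/300 ≈ 0.0033333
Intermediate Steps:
K(z) = 0
J = 60 (J = 0 - 1*(-60) = 0 + 60 = 60)
T(r) = -1/(5*r) (T(r) = -1/(5*(r*1 + 0)) = -1/(5*(r + 0)) = -1/(5*r))
-T(J) = -(-1)/(5*60) = -1*(-1/300) = 1/300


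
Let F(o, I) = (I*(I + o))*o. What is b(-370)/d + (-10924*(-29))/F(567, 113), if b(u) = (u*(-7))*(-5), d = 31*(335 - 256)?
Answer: -140858348149/26674679430 ≈ -5.2806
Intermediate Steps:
d = 2449 (d = 31*79 = 2449)
F(o, I) = I*o*(I + o)
b(u) = 35*u (b(u) = -7*u*(-5) = 35*u)
b(-370)/d + (-10924*(-29))/F(567, 113) = (35*(-370))/2449 + (-10924*(-29))/((113*567*(113 + 567))) = -12950*1/2449 + 316796/((113*567*680)) = -12950/2449 + 316796/43568280 = -12950/2449 + 316796*(1/43568280) = -12950/2449 + 79199/10892070 = -140858348149/26674679430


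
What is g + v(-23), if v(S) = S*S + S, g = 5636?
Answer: 6142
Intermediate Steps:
v(S) = S + S**2 (v(S) = S**2 + S = S + S**2)
g + v(-23) = 5636 - 23*(1 - 23) = 5636 - 23*(-22) = 5636 + 506 = 6142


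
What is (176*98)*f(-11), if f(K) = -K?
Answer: 189728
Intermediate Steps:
(176*98)*f(-11) = (176*98)*(-1*(-11)) = 17248*11 = 189728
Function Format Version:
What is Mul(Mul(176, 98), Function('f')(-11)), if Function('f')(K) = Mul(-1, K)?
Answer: 189728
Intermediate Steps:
Mul(Mul(176, 98), Function('f')(-11)) = Mul(Mul(176, 98), Mul(-1, -11)) = Mul(17248, 11) = 189728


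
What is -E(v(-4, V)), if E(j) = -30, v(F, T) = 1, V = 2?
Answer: 30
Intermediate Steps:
-E(v(-4, V)) = -1*(-30) = 30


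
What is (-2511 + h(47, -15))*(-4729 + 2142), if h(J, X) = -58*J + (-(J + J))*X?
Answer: 9900449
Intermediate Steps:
h(J, X) = -58*J - 2*J*X (h(J, X) = -58*J + (-2*J)*X = -58*J - 2*J*X)
(-2511 + h(47, -15))*(-4729 + 2142) = (-2511 - 2*47*(29 - 15))*(-4729 + 2142) = (-2511 - 2*47*14)*(-2587) = (-2511 - 1316)*(-2587) = -3827*(-2587) = 9900449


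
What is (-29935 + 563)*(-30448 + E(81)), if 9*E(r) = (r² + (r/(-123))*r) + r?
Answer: 35785464316/41 ≈ 8.7282e+8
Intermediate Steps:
E(r) = r/9 + 122*r²/1107 (E(r) = ((r² + (r/(-123))*r) + r)/9 = ((r² + (r*(-1/123))*r) + r)/9 = ((r² + (-r/123)*r) + r)/9 = ((r² - r²/123) + r)/9 = (122*r²/123 + r)/9 = (r + 122*r²/123)/9 = r/9 + 122*r²/1107)
(-29935 + 563)*(-30448 + E(81)) = (-29935 + 563)*(-30448 + (1/1107)*81*(123 + 122*81)) = -29372*(-30448 + (1/1107)*81*(123 + 9882)) = -29372*(-30448 + (1/1107)*81*10005) = -29372*(-30448 + 30015/41) = -29372*(-1218353/41) = 35785464316/41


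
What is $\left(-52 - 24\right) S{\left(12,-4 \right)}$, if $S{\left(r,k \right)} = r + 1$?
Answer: $-988$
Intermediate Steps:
$S{\left(r,k \right)} = 1 + r$
$\left(-52 - 24\right) S{\left(12,-4 \right)} = \left(-52 - 24\right) \left(1 + 12\right) = \left(-76\right) 13 = -988$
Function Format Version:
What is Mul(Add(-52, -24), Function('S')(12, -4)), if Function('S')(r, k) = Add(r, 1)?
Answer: -988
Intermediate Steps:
Function('S')(r, k) = Add(1, r)
Mul(Add(-52, -24), Function('S')(12, -4)) = Mul(Add(-52, -24), Add(1, 12)) = Mul(-76, 13) = -988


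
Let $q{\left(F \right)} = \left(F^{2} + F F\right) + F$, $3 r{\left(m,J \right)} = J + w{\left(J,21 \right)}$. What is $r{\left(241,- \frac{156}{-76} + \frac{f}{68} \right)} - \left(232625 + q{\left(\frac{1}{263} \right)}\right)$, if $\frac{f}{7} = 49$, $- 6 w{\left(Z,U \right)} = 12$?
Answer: $- \frac{20788695219925}{89366348} \approx -2.3262 \cdot 10^{5}$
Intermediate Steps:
$w{\left(Z,U \right)} = -2$ ($w{\left(Z,U \right)} = \left(- \frac{1}{6}\right) 12 = -2$)
$f = 343$ ($f = 7 \cdot 49 = 343$)
$r{\left(m,J \right)} = - \frac{2}{3} + \frac{J}{3}$ ($r{\left(m,J \right)} = \frac{J - 2}{3} = \frac{-2 + J}{3} = - \frac{2}{3} + \frac{J}{3}$)
$q{\left(F \right)} = F + 2 F^{2}$ ($q{\left(F \right)} = \left(F^{2} + F^{2}\right) + F = 2 F^{2} + F = F + 2 F^{2}$)
$r{\left(241,- \frac{156}{-76} + \frac{f}{68} \right)} - \left(232625 + q{\left(\frac{1}{263} \right)}\right) = \left(- \frac{2}{3} + \frac{- \frac{156}{-76} + \frac{343}{68}}{3}\right) - \left(232625 + \frac{1 + \frac{2}{263}}{263}\right) = \left(- \frac{2}{3} + \frac{\left(-156\right) \left(- \frac{1}{76}\right) + 343 \cdot \frac{1}{68}}{3}\right) - \left(232625 + \frac{1 + 2 \cdot \frac{1}{263}}{263}\right) = \left(- \frac{2}{3} + \frac{\frac{39}{19} + \frac{343}{68}}{3}\right) - \left(232625 + \frac{1 + \frac{2}{263}}{263}\right) = \left(- \frac{2}{3} + \frac{1}{3} \cdot \frac{9169}{1292}\right) - \left(232625 + \frac{1}{263} \cdot \frac{265}{263}\right) = \left(- \frac{2}{3} + \frac{9169}{3876}\right) - \left(232625 + \frac{265}{69169}\right) = \frac{2195}{1292} - \frac{16090438890}{69169} = - \frac{20788695219925}{89366348}$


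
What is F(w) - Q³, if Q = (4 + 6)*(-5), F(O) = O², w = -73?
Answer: 130329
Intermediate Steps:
Q = -50 (Q = 10*(-5) = -50)
F(w) - Q³ = (-73)² - 1*(-50)³ = 5329 - 1*(-125000) = 5329 + 125000 = 130329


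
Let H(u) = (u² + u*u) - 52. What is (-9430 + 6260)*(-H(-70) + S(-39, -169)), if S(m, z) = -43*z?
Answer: 7864770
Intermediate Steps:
H(u) = -52 + 2*u² (H(u) = (u² + u²) - 52 = 2*u² - 52 = -52 + 2*u²)
(-9430 + 6260)*(-H(-70) + S(-39, -169)) = (-9430 + 6260)*(-(-52 + 2*(-70)²) - 43*(-169)) = -3170*(-(-52 + 2*4900) + 7267) = -3170*(-(-52 + 9800) + 7267) = -3170*(-1*9748 + 7267) = -3170*(-9748 + 7267) = -3170*(-2481) = 7864770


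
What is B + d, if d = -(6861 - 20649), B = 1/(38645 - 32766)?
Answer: 81059653/5879 ≈ 13788.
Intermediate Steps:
B = 1/5879 ≈ 0.00017010
d = 13788 (d = -1*(-13788) = 13788)
B + d = 1/5879 + 13788 = 81059653/5879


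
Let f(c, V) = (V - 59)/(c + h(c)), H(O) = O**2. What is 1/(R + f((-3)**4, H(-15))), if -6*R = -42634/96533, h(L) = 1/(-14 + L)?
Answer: 785971686/1668314377 ≈ 0.47112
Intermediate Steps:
R = 21317/289599 (R = -(-21317)/(3*96533) = -1/6*(-42634/96533) = 21317/289599 ≈ 0.073609)
f(c, V) = (-59 + V)/(c + 1/(-14 + c)) (f(c, V) = (V - 59)/(c + 1/(-14 + c)) = (-59 + V)/(c + 1/(-14 + c)))
1/(R + f((-3)**4, H(-15))) = 1/(21317/289599 + (-59 + (-15)**2)*(-14 + (-3)**4)/(1 + (-3)**4*(-14 + (-3)**4))) = 1/(21317/289599 + (-59 + 225)*(-14 + 81)/(1 + 81*(-14 + 81))) = 1/(21317/289599 + 166*67/(1 + 81*67)) = 1/(21317/289599 + 166*67/(1 + 5427)) = 1/(21317/289599 + 166*67/5428) = 1/(21317/289599 + (1/5428)*166*67) = 1/(21317/289599 + 5561/2714) = 1/(1668314377/785971686) = 785971686/1668314377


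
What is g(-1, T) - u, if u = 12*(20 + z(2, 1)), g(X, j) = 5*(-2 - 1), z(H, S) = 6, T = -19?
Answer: -327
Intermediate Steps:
g(X, j) = -15 (g(X, j) = 5*(-3) = -15)
u = 312 (u = 12*(20 + 6) = 12*26 = 312)
g(-1, T) - u = -15 - 1*312 = -15 - 312 = -327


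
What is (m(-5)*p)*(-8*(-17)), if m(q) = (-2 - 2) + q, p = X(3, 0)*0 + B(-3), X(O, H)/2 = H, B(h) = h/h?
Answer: -1224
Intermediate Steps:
B(h) = 1
X(O, H) = 2*H
p = 1 (p = (2*0)*0 + 1 = 0*0 + 1 = 0 + 1 = 1)
m(q) = -4 + q
(m(-5)*p)*(-8*(-17)) = ((-4 - 5)*1)*(-8*(-17)) = -9*1*136 = -9*136 = -1224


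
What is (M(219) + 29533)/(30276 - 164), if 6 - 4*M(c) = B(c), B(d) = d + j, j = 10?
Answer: 117909/120448 ≈ 0.97892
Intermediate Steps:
B(d) = 10 + d (B(d) = d + 10 = 10 + d)
M(c) = -1 - c/4 (M(c) = 3/2 - (10 + c)/4 = 3/2 + (-5/2 - c/4) = -1 - c/4)
(M(219) + 29533)/(30276 - 164) = ((-1 - ¼*219) + 29533)/(30276 - 164) = ((-1 - 219/4) + 29533)/30112 = (-223/4 + 29533)*(1/30112) = (117909/4)*(1/30112) = 117909/120448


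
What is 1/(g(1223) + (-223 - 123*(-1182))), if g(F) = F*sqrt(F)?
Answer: 145163/19243020002 - 1223*sqrt(1223)/19243020002 ≈ 5.3210e-6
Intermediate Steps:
g(F) = F**(3/2)
1/(g(1223) + (-223 - 123*(-1182))) = 1/(1223**(3/2) + (-223 - 123*(-1182))) = 1/(1223*sqrt(1223) + (-223 + 145386)) = 1/(1223*sqrt(1223) + 145163) = 1/(145163 + 1223*sqrt(1223))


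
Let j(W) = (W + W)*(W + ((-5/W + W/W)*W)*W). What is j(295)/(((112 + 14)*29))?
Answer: 8441425/609 ≈ 13861.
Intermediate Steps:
j(W) = 2*W*(W + W²*(1 - 5/W)) (j(W) = (2*W)*(W + ((-5/W + 1)*W)*W) = (2*W)*(W + ((1 - 5/W)*W)*W) = (2*W)*(W + (W*(1 - 5/W))*W) = (2*W)*(W + W²*(1 - 5/W)) = 2*W*(W + W²*(1 - 5/W)))
j(295)/(((112 + 14)*29)) = (2*295²*(-4 + 295))/(((112 + 14)*29)) = (2*87025*291)/((126*29)) = 50648550/3654 = 50648550*(1/3654) = 8441425/609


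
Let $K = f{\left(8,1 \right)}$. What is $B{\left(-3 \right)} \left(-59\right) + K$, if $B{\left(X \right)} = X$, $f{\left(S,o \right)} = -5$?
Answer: $172$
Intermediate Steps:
$K = -5$
$B{\left(-3 \right)} \left(-59\right) + K = \left(-3\right) \left(-59\right) - 5 = 177 - 5 = 172$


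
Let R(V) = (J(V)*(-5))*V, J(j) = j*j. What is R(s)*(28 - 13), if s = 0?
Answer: 0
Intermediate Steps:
J(j) = j²
R(V) = -5*V³ (R(V) = (V²*(-5))*V = (-5*V²)*V = -5*V³)
R(s)*(28 - 13) = (-5*0³)*(28 - 13) = -5*0*15 = 0*15 = 0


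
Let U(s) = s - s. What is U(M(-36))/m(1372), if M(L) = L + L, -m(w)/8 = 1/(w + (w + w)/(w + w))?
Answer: 0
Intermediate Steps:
m(w) = -8/(1 + w) (m(w) = -8/(w + (w + w)/(w + w)) = -8/(w + (2*w)/((2*w))) = -8/(w + (2*w)*(1/(2*w))) = -8/(w + 1) = -8/(1 + w))
M(L) = 2*L
U(s) = 0
U(M(-36))/m(1372) = 0/((-8/(1 + 1372))) = 0/((-8/1373)) = 0/((-8*1/1373)) = 0/(-8/1373) = 0*(-1373/8) = 0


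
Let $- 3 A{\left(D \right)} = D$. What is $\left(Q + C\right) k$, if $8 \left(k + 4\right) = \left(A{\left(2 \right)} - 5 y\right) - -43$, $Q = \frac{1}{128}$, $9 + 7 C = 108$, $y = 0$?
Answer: $\frac{393049}{21504} \approx 18.278$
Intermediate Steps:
$A{\left(D \right)} = - \frac{D}{3}$
$C = \frac{99}{7}$ ($C = - \frac{9}{7} + \frac{1}{7} \cdot 108 = - \frac{9}{7} + \frac{108}{7} = \frac{99}{7} \approx 14.143$)
$Q = \frac{1}{128} \approx 0.0078125$
$k = \frac{31}{24}$ ($k = -4 + \frac{\left(\left(- \frac{1}{3}\right) 2 - 0\right) - -43}{8} = -4 + \frac{\left(- \frac{2}{3} + 0\right) + 43}{8} = -4 + \frac{- \frac{2}{3} + 43}{8} = -4 + \frac{1}{8} \cdot \frac{127}{3} = -4 + \frac{127}{24} = \frac{31}{24} \approx 1.2917$)
$\left(Q + C\right) k = \left(\frac{1}{128} + \frac{99}{7}\right) \frac{31}{24} = \frac{12679}{896} \cdot \frac{31}{24} = \frac{393049}{21504}$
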